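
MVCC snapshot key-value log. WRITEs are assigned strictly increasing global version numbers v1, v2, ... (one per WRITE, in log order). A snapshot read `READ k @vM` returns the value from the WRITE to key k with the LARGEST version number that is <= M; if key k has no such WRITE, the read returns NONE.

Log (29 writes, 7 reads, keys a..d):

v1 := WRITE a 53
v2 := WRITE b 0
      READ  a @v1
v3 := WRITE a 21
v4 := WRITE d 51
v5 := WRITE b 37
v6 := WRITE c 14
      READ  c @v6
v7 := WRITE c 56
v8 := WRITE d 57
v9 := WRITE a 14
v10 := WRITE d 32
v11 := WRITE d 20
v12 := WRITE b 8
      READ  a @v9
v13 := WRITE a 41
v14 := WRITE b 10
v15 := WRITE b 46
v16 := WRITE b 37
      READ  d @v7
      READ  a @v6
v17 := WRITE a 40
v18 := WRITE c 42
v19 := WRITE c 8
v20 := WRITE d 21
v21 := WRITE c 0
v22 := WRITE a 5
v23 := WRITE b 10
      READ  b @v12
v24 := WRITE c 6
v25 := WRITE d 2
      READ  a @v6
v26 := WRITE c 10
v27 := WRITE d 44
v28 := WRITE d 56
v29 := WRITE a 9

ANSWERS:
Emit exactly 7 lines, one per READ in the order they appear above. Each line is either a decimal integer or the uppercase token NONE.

v1: WRITE a=53  (a history now [(1, 53)])
v2: WRITE b=0  (b history now [(2, 0)])
READ a @v1: history=[(1, 53)] -> pick v1 -> 53
v3: WRITE a=21  (a history now [(1, 53), (3, 21)])
v4: WRITE d=51  (d history now [(4, 51)])
v5: WRITE b=37  (b history now [(2, 0), (5, 37)])
v6: WRITE c=14  (c history now [(6, 14)])
READ c @v6: history=[(6, 14)] -> pick v6 -> 14
v7: WRITE c=56  (c history now [(6, 14), (7, 56)])
v8: WRITE d=57  (d history now [(4, 51), (8, 57)])
v9: WRITE a=14  (a history now [(1, 53), (3, 21), (9, 14)])
v10: WRITE d=32  (d history now [(4, 51), (8, 57), (10, 32)])
v11: WRITE d=20  (d history now [(4, 51), (8, 57), (10, 32), (11, 20)])
v12: WRITE b=8  (b history now [(2, 0), (5, 37), (12, 8)])
READ a @v9: history=[(1, 53), (3, 21), (9, 14)] -> pick v9 -> 14
v13: WRITE a=41  (a history now [(1, 53), (3, 21), (9, 14), (13, 41)])
v14: WRITE b=10  (b history now [(2, 0), (5, 37), (12, 8), (14, 10)])
v15: WRITE b=46  (b history now [(2, 0), (5, 37), (12, 8), (14, 10), (15, 46)])
v16: WRITE b=37  (b history now [(2, 0), (5, 37), (12, 8), (14, 10), (15, 46), (16, 37)])
READ d @v7: history=[(4, 51), (8, 57), (10, 32), (11, 20)] -> pick v4 -> 51
READ a @v6: history=[(1, 53), (3, 21), (9, 14), (13, 41)] -> pick v3 -> 21
v17: WRITE a=40  (a history now [(1, 53), (3, 21), (9, 14), (13, 41), (17, 40)])
v18: WRITE c=42  (c history now [(6, 14), (7, 56), (18, 42)])
v19: WRITE c=8  (c history now [(6, 14), (7, 56), (18, 42), (19, 8)])
v20: WRITE d=21  (d history now [(4, 51), (8, 57), (10, 32), (11, 20), (20, 21)])
v21: WRITE c=0  (c history now [(6, 14), (7, 56), (18, 42), (19, 8), (21, 0)])
v22: WRITE a=5  (a history now [(1, 53), (3, 21), (9, 14), (13, 41), (17, 40), (22, 5)])
v23: WRITE b=10  (b history now [(2, 0), (5, 37), (12, 8), (14, 10), (15, 46), (16, 37), (23, 10)])
READ b @v12: history=[(2, 0), (5, 37), (12, 8), (14, 10), (15, 46), (16, 37), (23, 10)] -> pick v12 -> 8
v24: WRITE c=6  (c history now [(6, 14), (7, 56), (18, 42), (19, 8), (21, 0), (24, 6)])
v25: WRITE d=2  (d history now [(4, 51), (8, 57), (10, 32), (11, 20), (20, 21), (25, 2)])
READ a @v6: history=[(1, 53), (3, 21), (9, 14), (13, 41), (17, 40), (22, 5)] -> pick v3 -> 21
v26: WRITE c=10  (c history now [(6, 14), (7, 56), (18, 42), (19, 8), (21, 0), (24, 6), (26, 10)])
v27: WRITE d=44  (d history now [(4, 51), (8, 57), (10, 32), (11, 20), (20, 21), (25, 2), (27, 44)])
v28: WRITE d=56  (d history now [(4, 51), (8, 57), (10, 32), (11, 20), (20, 21), (25, 2), (27, 44), (28, 56)])
v29: WRITE a=9  (a history now [(1, 53), (3, 21), (9, 14), (13, 41), (17, 40), (22, 5), (29, 9)])

Answer: 53
14
14
51
21
8
21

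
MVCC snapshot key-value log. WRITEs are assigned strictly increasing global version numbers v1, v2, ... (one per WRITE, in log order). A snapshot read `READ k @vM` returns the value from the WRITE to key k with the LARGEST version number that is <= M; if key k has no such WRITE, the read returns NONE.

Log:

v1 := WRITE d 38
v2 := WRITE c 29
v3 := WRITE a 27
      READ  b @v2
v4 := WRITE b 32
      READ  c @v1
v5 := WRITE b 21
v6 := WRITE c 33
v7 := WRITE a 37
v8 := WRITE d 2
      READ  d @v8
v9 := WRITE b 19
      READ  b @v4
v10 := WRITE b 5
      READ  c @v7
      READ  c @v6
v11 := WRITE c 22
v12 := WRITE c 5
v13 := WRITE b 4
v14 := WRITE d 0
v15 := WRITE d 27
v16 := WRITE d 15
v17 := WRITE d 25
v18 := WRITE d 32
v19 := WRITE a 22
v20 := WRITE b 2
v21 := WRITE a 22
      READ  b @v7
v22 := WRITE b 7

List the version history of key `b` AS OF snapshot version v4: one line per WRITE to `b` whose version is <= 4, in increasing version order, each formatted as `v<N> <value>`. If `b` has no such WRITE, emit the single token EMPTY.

Scan writes for key=b with version <= 4:
  v1 WRITE d 38 -> skip
  v2 WRITE c 29 -> skip
  v3 WRITE a 27 -> skip
  v4 WRITE b 32 -> keep
  v5 WRITE b 21 -> drop (> snap)
  v6 WRITE c 33 -> skip
  v7 WRITE a 37 -> skip
  v8 WRITE d 2 -> skip
  v9 WRITE b 19 -> drop (> snap)
  v10 WRITE b 5 -> drop (> snap)
  v11 WRITE c 22 -> skip
  v12 WRITE c 5 -> skip
  v13 WRITE b 4 -> drop (> snap)
  v14 WRITE d 0 -> skip
  v15 WRITE d 27 -> skip
  v16 WRITE d 15 -> skip
  v17 WRITE d 25 -> skip
  v18 WRITE d 32 -> skip
  v19 WRITE a 22 -> skip
  v20 WRITE b 2 -> drop (> snap)
  v21 WRITE a 22 -> skip
  v22 WRITE b 7 -> drop (> snap)
Collected: [(4, 32)]

Answer: v4 32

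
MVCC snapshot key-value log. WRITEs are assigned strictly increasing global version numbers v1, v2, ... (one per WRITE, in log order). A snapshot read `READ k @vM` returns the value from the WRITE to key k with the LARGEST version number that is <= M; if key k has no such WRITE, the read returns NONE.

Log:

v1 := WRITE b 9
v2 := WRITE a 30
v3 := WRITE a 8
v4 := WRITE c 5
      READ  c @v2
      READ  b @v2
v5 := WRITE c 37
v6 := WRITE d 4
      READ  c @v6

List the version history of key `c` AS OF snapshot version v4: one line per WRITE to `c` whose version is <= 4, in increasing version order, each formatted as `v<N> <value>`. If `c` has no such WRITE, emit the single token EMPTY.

Scan writes for key=c with version <= 4:
  v1 WRITE b 9 -> skip
  v2 WRITE a 30 -> skip
  v3 WRITE a 8 -> skip
  v4 WRITE c 5 -> keep
  v5 WRITE c 37 -> drop (> snap)
  v6 WRITE d 4 -> skip
Collected: [(4, 5)]

Answer: v4 5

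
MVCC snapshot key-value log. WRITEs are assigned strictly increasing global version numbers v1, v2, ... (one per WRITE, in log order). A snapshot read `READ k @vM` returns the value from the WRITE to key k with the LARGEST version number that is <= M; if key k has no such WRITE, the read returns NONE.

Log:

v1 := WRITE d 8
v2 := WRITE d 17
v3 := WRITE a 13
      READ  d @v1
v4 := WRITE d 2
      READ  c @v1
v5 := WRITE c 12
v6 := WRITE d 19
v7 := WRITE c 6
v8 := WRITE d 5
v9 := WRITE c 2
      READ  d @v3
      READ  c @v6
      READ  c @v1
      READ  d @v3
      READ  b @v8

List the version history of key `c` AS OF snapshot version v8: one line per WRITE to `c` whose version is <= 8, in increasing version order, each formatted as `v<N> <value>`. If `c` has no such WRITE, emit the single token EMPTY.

Scan writes for key=c with version <= 8:
  v1 WRITE d 8 -> skip
  v2 WRITE d 17 -> skip
  v3 WRITE a 13 -> skip
  v4 WRITE d 2 -> skip
  v5 WRITE c 12 -> keep
  v6 WRITE d 19 -> skip
  v7 WRITE c 6 -> keep
  v8 WRITE d 5 -> skip
  v9 WRITE c 2 -> drop (> snap)
Collected: [(5, 12), (7, 6)]

Answer: v5 12
v7 6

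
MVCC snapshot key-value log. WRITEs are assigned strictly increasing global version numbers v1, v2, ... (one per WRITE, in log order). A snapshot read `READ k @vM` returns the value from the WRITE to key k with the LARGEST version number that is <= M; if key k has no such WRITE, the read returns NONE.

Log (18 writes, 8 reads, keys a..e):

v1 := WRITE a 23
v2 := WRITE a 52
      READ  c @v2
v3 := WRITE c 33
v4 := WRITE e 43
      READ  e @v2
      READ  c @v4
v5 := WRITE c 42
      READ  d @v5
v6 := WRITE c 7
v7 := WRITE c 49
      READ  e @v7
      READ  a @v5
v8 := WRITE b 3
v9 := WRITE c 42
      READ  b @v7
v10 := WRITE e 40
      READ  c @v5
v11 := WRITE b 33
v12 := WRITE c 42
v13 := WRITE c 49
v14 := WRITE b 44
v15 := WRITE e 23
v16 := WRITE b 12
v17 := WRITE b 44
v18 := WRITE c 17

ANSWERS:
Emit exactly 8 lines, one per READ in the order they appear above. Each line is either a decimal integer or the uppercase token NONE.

v1: WRITE a=23  (a history now [(1, 23)])
v2: WRITE a=52  (a history now [(1, 23), (2, 52)])
READ c @v2: history=[] -> no version <= 2 -> NONE
v3: WRITE c=33  (c history now [(3, 33)])
v4: WRITE e=43  (e history now [(4, 43)])
READ e @v2: history=[(4, 43)] -> no version <= 2 -> NONE
READ c @v4: history=[(3, 33)] -> pick v3 -> 33
v5: WRITE c=42  (c history now [(3, 33), (5, 42)])
READ d @v5: history=[] -> no version <= 5 -> NONE
v6: WRITE c=7  (c history now [(3, 33), (5, 42), (6, 7)])
v7: WRITE c=49  (c history now [(3, 33), (5, 42), (6, 7), (7, 49)])
READ e @v7: history=[(4, 43)] -> pick v4 -> 43
READ a @v5: history=[(1, 23), (2, 52)] -> pick v2 -> 52
v8: WRITE b=3  (b history now [(8, 3)])
v9: WRITE c=42  (c history now [(3, 33), (5, 42), (6, 7), (7, 49), (9, 42)])
READ b @v7: history=[(8, 3)] -> no version <= 7 -> NONE
v10: WRITE e=40  (e history now [(4, 43), (10, 40)])
READ c @v5: history=[(3, 33), (5, 42), (6, 7), (7, 49), (9, 42)] -> pick v5 -> 42
v11: WRITE b=33  (b history now [(8, 3), (11, 33)])
v12: WRITE c=42  (c history now [(3, 33), (5, 42), (6, 7), (7, 49), (9, 42), (12, 42)])
v13: WRITE c=49  (c history now [(3, 33), (5, 42), (6, 7), (7, 49), (9, 42), (12, 42), (13, 49)])
v14: WRITE b=44  (b history now [(8, 3), (11, 33), (14, 44)])
v15: WRITE e=23  (e history now [(4, 43), (10, 40), (15, 23)])
v16: WRITE b=12  (b history now [(8, 3), (11, 33), (14, 44), (16, 12)])
v17: WRITE b=44  (b history now [(8, 3), (11, 33), (14, 44), (16, 12), (17, 44)])
v18: WRITE c=17  (c history now [(3, 33), (5, 42), (6, 7), (7, 49), (9, 42), (12, 42), (13, 49), (18, 17)])

Answer: NONE
NONE
33
NONE
43
52
NONE
42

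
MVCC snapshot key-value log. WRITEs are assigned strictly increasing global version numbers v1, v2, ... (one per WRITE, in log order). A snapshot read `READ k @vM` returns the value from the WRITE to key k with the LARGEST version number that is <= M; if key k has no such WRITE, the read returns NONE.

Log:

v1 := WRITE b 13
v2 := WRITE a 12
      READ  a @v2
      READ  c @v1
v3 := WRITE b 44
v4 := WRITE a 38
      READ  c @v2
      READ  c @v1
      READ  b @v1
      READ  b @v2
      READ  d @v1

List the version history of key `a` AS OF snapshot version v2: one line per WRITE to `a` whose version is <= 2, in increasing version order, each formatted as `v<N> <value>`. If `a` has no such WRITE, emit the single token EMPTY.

Answer: v2 12

Derivation:
Scan writes for key=a with version <= 2:
  v1 WRITE b 13 -> skip
  v2 WRITE a 12 -> keep
  v3 WRITE b 44 -> skip
  v4 WRITE a 38 -> drop (> snap)
Collected: [(2, 12)]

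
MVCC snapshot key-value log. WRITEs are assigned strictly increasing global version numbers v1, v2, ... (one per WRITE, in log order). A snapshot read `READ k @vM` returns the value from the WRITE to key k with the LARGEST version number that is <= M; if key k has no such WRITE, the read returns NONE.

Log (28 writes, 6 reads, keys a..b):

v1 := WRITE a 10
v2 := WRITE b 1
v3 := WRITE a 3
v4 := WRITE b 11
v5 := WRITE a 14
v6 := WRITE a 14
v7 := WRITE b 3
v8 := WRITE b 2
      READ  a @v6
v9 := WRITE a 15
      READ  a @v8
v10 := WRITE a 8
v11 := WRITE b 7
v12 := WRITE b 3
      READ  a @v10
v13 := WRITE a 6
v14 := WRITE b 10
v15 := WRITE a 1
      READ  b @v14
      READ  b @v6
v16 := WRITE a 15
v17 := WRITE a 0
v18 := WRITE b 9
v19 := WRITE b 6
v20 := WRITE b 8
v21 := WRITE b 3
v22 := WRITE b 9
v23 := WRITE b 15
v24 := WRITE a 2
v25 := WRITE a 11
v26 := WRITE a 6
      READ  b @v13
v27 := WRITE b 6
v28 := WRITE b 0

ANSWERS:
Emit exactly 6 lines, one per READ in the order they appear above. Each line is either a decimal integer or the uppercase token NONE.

Answer: 14
14
8
10
11
3

Derivation:
v1: WRITE a=10  (a history now [(1, 10)])
v2: WRITE b=1  (b history now [(2, 1)])
v3: WRITE a=3  (a history now [(1, 10), (3, 3)])
v4: WRITE b=11  (b history now [(2, 1), (4, 11)])
v5: WRITE a=14  (a history now [(1, 10), (3, 3), (5, 14)])
v6: WRITE a=14  (a history now [(1, 10), (3, 3), (5, 14), (6, 14)])
v7: WRITE b=3  (b history now [(2, 1), (4, 11), (7, 3)])
v8: WRITE b=2  (b history now [(2, 1), (4, 11), (7, 3), (8, 2)])
READ a @v6: history=[(1, 10), (3, 3), (5, 14), (6, 14)] -> pick v6 -> 14
v9: WRITE a=15  (a history now [(1, 10), (3, 3), (5, 14), (6, 14), (9, 15)])
READ a @v8: history=[(1, 10), (3, 3), (5, 14), (6, 14), (9, 15)] -> pick v6 -> 14
v10: WRITE a=8  (a history now [(1, 10), (3, 3), (5, 14), (6, 14), (9, 15), (10, 8)])
v11: WRITE b=7  (b history now [(2, 1), (4, 11), (7, 3), (8, 2), (11, 7)])
v12: WRITE b=3  (b history now [(2, 1), (4, 11), (7, 3), (8, 2), (11, 7), (12, 3)])
READ a @v10: history=[(1, 10), (3, 3), (5, 14), (6, 14), (9, 15), (10, 8)] -> pick v10 -> 8
v13: WRITE a=6  (a history now [(1, 10), (3, 3), (5, 14), (6, 14), (9, 15), (10, 8), (13, 6)])
v14: WRITE b=10  (b history now [(2, 1), (4, 11), (7, 3), (8, 2), (11, 7), (12, 3), (14, 10)])
v15: WRITE a=1  (a history now [(1, 10), (3, 3), (5, 14), (6, 14), (9, 15), (10, 8), (13, 6), (15, 1)])
READ b @v14: history=[(2, 1), (4, 11), (7, 3), (8, 2), (11, 7), (12, 3), (14, 10)] -> pick v14 -> 10
READ b @v6: history=[(2, 1), (4, 11), (7, 3), (8, 2), (11, 7), (12, 3), (14, 10)] -> pick v4 -> 11
v16: WRITE a=15  (a history now [(1, 10), (3, 3), (5, 14), (6, 14), (9, 15), (10, 8), (13, 6), (15, 1), (16, 15)])
v17: WRITE a=0  (a history now [(1, 10), (3, 3), (5, 14), (6, 14), (9, 15), (10, 8), (13, 6), (15, 1), (16, 15), (17, 0)])
v18: WRITE b=9  (b history now [(2, 1), (4, 11), (7, 3), (8, 2), (11, 7), (12, 3), (14, 10), (18, 9)])
v19: WRITE b=6  (b history now [(2, 1), (4, 11), (7, 3), (8, 2), (11, 7), (12, 3), (14, 10), (18, 9), (19, 6)])
v20: WRITE b=8  (b history now [(2, 1), (4, 11), (7, 3), (8, 2), (11, 7), (12, 3), (14, 10), (18, 9), (19, 6), (20, 8)])
v21: WRITE b=3  (b history now [(2, 1), (4, 11), (7, 3), (8, 2), (11, 7), (12, 3), (14, 10), (18, 9), (19, 6), (20, 8), (21, 3)])
v22: WRITE b=9  (b history now [(2, 1), (4, 11), (7, 3), (8, 2), (11, 7), (12, 3), (14, 10), (18, 9), (19, 6), (20, 8), (21, 3), (22, 9)])
v23: WRITE b=15  (b history now [(2, 1), (4, 11), (7, 3), (8, 2), (11, 7), (12, 3), (14, 10), (18, 9), (19, 6), (20, 8), (21, 3), (22, 9), (23, 15)])
v24: WRITE a=2  (a history now [(1, 10), (3, 3), (5, 14), (6, 14), (9, 15), (10, 8), (13, 6), (15, 1), (16, 15), (17, 0), (24, 2)])
v25: WRITE a=11  (a history now [(1, 10), (3, 3), (5, 14), (6, 14), (9, 15), (10, 8), (13, 6), (15, 1), (16, 15), (17, 0), (24, 2), (25, 11)])
v26: WRITE a=6  (a history now [(1, 10), (3, 3), (5, 14), (6, 14), (9, 15), (10, 8), (13, 6), (15, 1), (16, 15), (17, 0), (24, 2), (25, 11), (26, 6)])
READ b @v13: history=[(2, 1), (4, 11), (7, 3), (8, 2), (11, 7), (12, 3), (14, 10), (18, 9), (19, 6), (20, 8), (21, 3), (22, 9), (23, 15)] -> pick v12 -> 3
v27: WRITE b=6  (b history now [(2, 1), (4, 11), (7, 3), (8, 2), (11, 7), (12, 3), (14, 10), (18, 9), (19, 6), (20, 8), (21, 3), (22, 9), (23, 15), (27, 6)])
v28: WRITE b=0  (b history now [(2, 1), (4, 11), (7, 3), (8, 2), (11, 7), (12, 3), (14, 10), (18, 9), (19, 6), (20, 8), (21, 3), (22, 9), (23, 15), (27, 6), (28, 0)])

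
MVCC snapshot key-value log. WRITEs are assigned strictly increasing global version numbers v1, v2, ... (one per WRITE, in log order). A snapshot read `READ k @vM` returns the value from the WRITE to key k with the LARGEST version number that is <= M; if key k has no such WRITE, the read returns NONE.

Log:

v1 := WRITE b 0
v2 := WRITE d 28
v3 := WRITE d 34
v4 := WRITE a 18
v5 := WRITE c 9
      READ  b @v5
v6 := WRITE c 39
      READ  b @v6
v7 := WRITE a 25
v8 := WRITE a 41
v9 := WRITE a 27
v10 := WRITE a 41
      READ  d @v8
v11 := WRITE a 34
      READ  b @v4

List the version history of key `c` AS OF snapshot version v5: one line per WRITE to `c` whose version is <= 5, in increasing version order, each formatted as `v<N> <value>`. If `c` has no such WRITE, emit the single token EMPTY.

Answer: v5 9

Derivation:
Scan writes for key=c with version <= 5:
  v1 WRITE b 0 -> skip
  v2 WRITE d 28 -> skip
  v3 WRITE d 34 -> skip
  v4 WRITE a 18 -> skip
  v5 WRITE c 9 -> keep
  v6 WRITE c 39 -> drop (> snap)
  v7 WRITE a 25 -> skip
  v8 WRITE a 41 -> skip
  v9 WRITE a 27 -> skip
  v10 WRITE a 41 -> skip
  v11 WRITE a 34 -> skip
Collected: [(5, 9)]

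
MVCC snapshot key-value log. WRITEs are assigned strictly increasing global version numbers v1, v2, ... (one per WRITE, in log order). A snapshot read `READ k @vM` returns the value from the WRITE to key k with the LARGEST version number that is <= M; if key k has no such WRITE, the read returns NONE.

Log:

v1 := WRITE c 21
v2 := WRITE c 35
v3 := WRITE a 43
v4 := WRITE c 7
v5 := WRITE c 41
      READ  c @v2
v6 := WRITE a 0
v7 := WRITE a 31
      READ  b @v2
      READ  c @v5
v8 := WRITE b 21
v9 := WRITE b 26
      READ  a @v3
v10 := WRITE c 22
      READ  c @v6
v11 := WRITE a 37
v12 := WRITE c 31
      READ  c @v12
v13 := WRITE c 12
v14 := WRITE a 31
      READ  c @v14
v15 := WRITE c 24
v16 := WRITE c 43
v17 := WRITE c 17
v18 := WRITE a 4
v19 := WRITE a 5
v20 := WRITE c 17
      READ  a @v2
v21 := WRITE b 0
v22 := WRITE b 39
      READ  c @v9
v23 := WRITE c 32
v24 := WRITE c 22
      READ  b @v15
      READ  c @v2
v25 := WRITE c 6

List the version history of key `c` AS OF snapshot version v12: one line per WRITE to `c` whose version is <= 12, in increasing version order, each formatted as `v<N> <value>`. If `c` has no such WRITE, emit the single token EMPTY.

Scan writes for key=c with version <= 12:
  v1 WRITE c 21 -> keep
  v2 WRITE c 35 -> keep
  v3 WRITE a 43 -> skip
  v4 WRITE c 7 -> keep
  v5 WRITE c 41 -> keep
  v6 WRITE a 0 -> skip
  v7 WRITE a 31 -> skip
  v8 WRITE b 21 -> skip
  v9 WRITE b 26 -> skip
  v10 WRITE c 22 -> keep
  v11 WRITE a 37 -> skip
  v12 WRITE c 31 -> keep
  v13 WRITE c 12 -> drop (> snap)
  v14 WRITE a 31 -> skip
  v15 WRITE c 24 -> drop (> snap)
  v16 WRITE c 43 -> drop (> snap)
  v17 WRITE c 17 -> drop (> snap)
  v18 WRITE a 4 -> skip
  v19 WRITE a 5 -> skip
  v20 WRITE c 17 -> drop (> snap)
  v21 WRITE b 0 -> skip
  v22 WRITE b 39 -> skip
  v23 WRITE c 32 -> drop (> snap)
  v24 WRITE c 22 -> drop (> snap)
  v25 WRITE c 6 -> drop (> snap)
Collected: [(1, 21), (2, 35), (4, 7), (5, 41), (10, 22), (12, 31)]

Answer: v1 21
v2 35
v4 7
v5 41
v10 22
v12 31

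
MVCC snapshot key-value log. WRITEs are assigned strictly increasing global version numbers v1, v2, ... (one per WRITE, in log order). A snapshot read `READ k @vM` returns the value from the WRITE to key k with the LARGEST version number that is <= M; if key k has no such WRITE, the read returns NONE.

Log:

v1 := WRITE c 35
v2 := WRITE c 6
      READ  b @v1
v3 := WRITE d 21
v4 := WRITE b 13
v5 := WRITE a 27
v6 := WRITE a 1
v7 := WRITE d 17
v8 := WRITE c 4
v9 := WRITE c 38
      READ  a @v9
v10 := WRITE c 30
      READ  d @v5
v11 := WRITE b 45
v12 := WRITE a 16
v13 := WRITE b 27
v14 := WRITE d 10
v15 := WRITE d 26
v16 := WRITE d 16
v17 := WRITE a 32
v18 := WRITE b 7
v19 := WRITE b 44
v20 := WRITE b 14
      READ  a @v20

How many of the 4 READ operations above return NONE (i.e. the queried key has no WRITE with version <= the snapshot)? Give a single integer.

Answer: 1

Derivation:
v1: WRITE c=35  (c history now [(1, 35)])
v2: WRITE c=6  (c history now [(1, 35), (2, 6)])
READ b @v1: history=[] -> no version <= 1 -> NONE
v3: WRITE d=21  (d history now [(3, 21)])
v4: WRITE b=13  (b history now [(4, 13)])
v5: WRITE a=27  (a history now [(5, 27)])
v6: WRITE a=1  (a history now [(5, 27), (6, 1)])
v7: WRITE d=17  (d history now [(3, 21), (7, 17)])
v8: WRITE c=4  (c history now [(1, 35), (2, 6), (8, 4)])
v9: WRITE c=38  (c history now [(1, 35), (2, 6), (8, 4), (9, 38)])
READ a @v9: history=[(5, 27), (6, 1)] -> pick v6 -> 1
v10: WRITE c=30  (c history now [(1, 35), (2, 6), (8, 4), (9, 38), (10, 30)])
READ d @v5: history=[(3, 21), (7, 17)] -> pick v3 -> 21
v11: WRITE b=45  (b history now [(4, 13), (11, 45)])
v12: WRITE a=16  (a history now [(5, 27), (6, 1), (12, 16)])
v13: WRITE b=27  (b history now [(4, 13), (11, 45), (13, 27)])
v14: WRITE d=10  (d history now [(3, 21), (7, 17), (14, 10)])
v15: WRITE d=26  (d history now [(3, 21), (7, 17), (14, 10), (15, 26)])
v16: WRITE d=16  (d history now [(3, 21), (7, 17), (14, 10), (15, 26), (16, 16)])
v17: WRITE a=32  (a history now [(5, 27), (6, 1), (12, 16), (17, 32)])
v18: WRITE b=7  (b history now [(4, 13), (11, 45), (13, 27), (18, 7)])
v19: WRITE b=44  (b history now [(4, 13), (11, 45), (13, 27), (18, 7), (19, 44)])
v20: WRITE b=14  (b history now [(4, 13), (11, 45), (13, 27), (18, 7), (19, 44), (20, 14)])
READ a @v20: history=[(5, 27), (6, 1), (12, 16), (17, 32)] -> pick v17 -> 32
Read results in order: ['NONE', '1', '21', '32']
NONE count = 1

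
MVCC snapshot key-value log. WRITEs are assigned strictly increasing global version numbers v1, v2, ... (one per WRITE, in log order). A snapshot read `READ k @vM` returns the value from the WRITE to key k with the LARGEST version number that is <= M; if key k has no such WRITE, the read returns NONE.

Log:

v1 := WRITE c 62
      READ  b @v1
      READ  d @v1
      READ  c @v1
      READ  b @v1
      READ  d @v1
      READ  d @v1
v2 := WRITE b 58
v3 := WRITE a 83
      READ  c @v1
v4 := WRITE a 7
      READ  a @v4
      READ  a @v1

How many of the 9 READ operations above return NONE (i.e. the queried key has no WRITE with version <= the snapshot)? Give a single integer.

Answer: 6

Derivation:
v1: WRITE c=62  (c history now [(1, 62)])
READ b @v1: history=[] -> no version <= 1 -> NONE
READ d @v1: history=[] -> no version <= 1 -> NONE
READ c @v1: history=[(1, 62)] -> pick v1 -> 62
READ b @v1: history=[] -> no version <= 1 -> NONE
READ d @v1: history=[] -> no version <= 1 -> NONE
READ d @v1: history=[] -> no version <= 1 -> NONE
v2: WRITE b=58  (b history now [(2, 58)])
v3: WRITE a=83  (a history now [(3, 83)])
READ c @v1: history=[(1, 62)] -> pick v1 -> 62
v4: WRITE a=7  (a history now [(3, 83), (4, 7)])
READ a @v4: history=[(3, 83), (4, 7)] -> pick v4 -> 7
READ a @v1: history=[(3, 83), (4, 7)] -> no version <= 1 -> NONE
Read results in order: ['NONE', 'NONE', '62', 'NONE', 'NONE', 'NONE', '62', '7', 'NONE']
NONE count = 6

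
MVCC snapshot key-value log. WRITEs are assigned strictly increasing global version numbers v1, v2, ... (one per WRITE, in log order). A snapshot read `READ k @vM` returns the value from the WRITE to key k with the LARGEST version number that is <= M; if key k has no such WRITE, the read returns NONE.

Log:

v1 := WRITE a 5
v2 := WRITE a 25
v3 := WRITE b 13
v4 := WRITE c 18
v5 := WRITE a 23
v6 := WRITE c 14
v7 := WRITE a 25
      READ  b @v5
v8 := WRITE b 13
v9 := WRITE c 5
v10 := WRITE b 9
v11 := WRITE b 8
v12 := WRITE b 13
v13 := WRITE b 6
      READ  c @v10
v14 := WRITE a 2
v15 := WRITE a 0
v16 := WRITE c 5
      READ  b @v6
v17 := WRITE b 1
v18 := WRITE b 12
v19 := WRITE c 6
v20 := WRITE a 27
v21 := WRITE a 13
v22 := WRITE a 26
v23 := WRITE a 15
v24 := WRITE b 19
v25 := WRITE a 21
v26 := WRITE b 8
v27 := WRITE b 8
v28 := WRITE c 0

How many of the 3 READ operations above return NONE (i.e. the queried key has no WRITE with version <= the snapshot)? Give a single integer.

v1: WRITE a=5  (a history now [(1, 5)])
v2: WRITE a=25  (a history now [(1, 5), (2, 25)])
v3: WRITE b=13  (b history now [(3, 13)])
v4: WRITE c=18  (c history now [(4, 18)])
v5: WRITE a=23  (a history now [(1, 5), (2, 25), (5, 23)])
v6: WRITE c=14  (c history now [(4, 18), (6, 14)])
v7: WRITE a=25  (a history now [(1, 5), (2, 25), (5, 23), (7, 25)])
READ b @v5: history=[(3, 13)] -> pick v3 -> 13
v8: WRITE b=13  (b history now [(3, 13), (8, 13)])
v9: WRITE c=5  (c history now [(4, 18), (6, 14), (9, 5)])
v10: WRITE b=9  (b history now [(3, 13), (8, 13), (10, 9)])
v11: WRITE b=8  (b history now [(3, 13), (8, 13), (10, 9), (11, 8)])
v12: WRITE b=13  (b history now [(3, 13), (8, 13), (10, 9), (11, 8), (12, 13)])
v13: WRITE b=6  (b history now [(3, 13), (8, 13), (10, 9), (11, 8), (12, 13), (13, 6)])
READ c @v10: history=[(4, 18), (6, 14), (9, 5)] -> pick v9 -> 5
v14: WRITE a=2  (a history now [(1, 5), (2, 25), (5, 23), (7, 25), (14, 2)])
v15: WRITE a=0  (a history now [(1, 5), (2, 25), (5, 23), (7, 25), (14, 2), (15, 0)])
v16: WRITE c=5  (c history now [(4, 18), (6, 14), (9, 5), (16, 5)])
READ b @v6: history=[(3, 13), (8, 13), (10, 9), (11, 8), (12, 13), (13, 6)] -> pick v3 -> 13
v17: WRITE b=1  (b history now [(3, 13), (8, 13), (10, 9), (11, 8), (12, 13), (13, 6), (17, 1)])
v18: WRITE b=12  (b history now [(3, 13), (8, 13), (10, 9), (11, 8), (12, 13), (13, 6), (17, 1), (18, 12)])
v19: WRITE c=6  (c history now [(4, 18), (6, 14), (9, 5), (16, 5), (19, 6)])
v20: WRITE a=27  (a history now [(1, 5), (2, 25), (5, 23), (7, 25), (14, 2), (15, 0), (20, 27)])
v21: WRITE a=13  (a history now [(1, 5), (2, 25), (5, 23), (7, 25), (14, 2), (15, 0), (20, 27), (21, 13)])
v22: WRITE a=26  (a history now [(1, 5), (2, 25), (5, 23), (7, 25), (14, 2), (15, 0), (20, 27), (21, 13), (22, 26)])
v23: WRITE a=15  (a history now [(1, 5), (2, 25), (5, 23), (7, 25), (14, 2), (15, 0), (20, 27), (21, 13), (22, 26), (23, 15)])
v24: WRITE b=19  (b history now [(3, 13), (8, 13), (10, 9), (11, 8), (12, 13), (13, 6), (17, 1), (18, 12), (24, 19)])
v25: WRITE a=21  (a history now [(1, 5), (2, 25), (5, 23), (7, 25), (14, 2), (15, 0), (20, 27), (21, 13), (22, 26), (23, 15), (25, 21)])
v26: WRITE b=8  (b history now [(3, 13), (8, 13), (10, 9), (11, 8), (12, 13), (13, 6), (17, 1), (18, 12), (24, 19), (26, 8)])
v27: WRITE b=8  (b history now [(3, 13), (8, 13), (10, 9), (11, 8), (12, 13), (13, 6), (17, 1), (18, 12), (24, 19), (26, 8), (27, 8)])
v28: WRITE c=0  (c history now [(4, 18), (6, 14), (9, 5), (16, 5), (19, 6), (28, 0)])
Read results in order: ['13', '5', '13']
NONE count = 0

Answer: 0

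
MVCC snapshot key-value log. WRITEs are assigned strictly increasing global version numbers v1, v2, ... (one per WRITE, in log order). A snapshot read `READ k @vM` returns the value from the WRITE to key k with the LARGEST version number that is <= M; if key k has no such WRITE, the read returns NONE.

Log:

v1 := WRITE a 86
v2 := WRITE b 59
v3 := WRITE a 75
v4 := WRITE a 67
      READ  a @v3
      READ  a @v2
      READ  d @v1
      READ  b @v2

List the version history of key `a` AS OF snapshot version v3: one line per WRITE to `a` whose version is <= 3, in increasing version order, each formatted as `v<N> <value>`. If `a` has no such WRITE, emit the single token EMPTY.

Answer: v1 86
v3 75

Derivation:
Scan writes for key=a with version <= 3:
  v1 WRITE a 86 -> keep
  v2 WRITE b 59 -> skip
  v3 WRITE a 75 -> keep
  v4 WRITE a 67 -> drop (> snap)
Collected: [(1, 86), (3, 75)]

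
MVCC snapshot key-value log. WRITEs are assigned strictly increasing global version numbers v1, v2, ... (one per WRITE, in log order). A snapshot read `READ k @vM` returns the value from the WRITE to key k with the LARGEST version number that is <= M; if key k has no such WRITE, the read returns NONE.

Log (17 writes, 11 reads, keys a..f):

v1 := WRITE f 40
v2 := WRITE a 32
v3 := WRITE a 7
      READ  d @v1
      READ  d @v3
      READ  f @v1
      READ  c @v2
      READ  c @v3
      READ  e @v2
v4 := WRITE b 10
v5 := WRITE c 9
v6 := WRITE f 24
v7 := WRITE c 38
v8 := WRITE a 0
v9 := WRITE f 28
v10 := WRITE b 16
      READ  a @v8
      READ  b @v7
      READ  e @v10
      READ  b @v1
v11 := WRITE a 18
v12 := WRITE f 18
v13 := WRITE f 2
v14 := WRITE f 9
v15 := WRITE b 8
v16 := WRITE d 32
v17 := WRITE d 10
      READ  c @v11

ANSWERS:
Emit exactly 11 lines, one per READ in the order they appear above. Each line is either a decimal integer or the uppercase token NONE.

Answer: NONE
NONE
40
NONE
NONE
NONE
0
10
NONE
NONE
38

Derivation:
v1: WRITE f=40  (f history now [(1, 40)])
v2: WRITE a=32  (a history now [(2, 32)])
v3: WRITE a=7  (a history now [(2, 32), (3, 7)])
READ d @v1: history=[] -> no version <= 1 -> NONE
READ d @v3: history=[] -> no version <= 3 -> NONE
READ f @v1: history=[(1, 40)] -> pick v1 -> 40
READ c @v2: history=[] -> no version <= 2 -> NONE
READ c @v3: history=[] -> no version <= 3 -> NONE
READ e @v2: history=[] -> no version <= 2 -> NONE
v4: WRITE b=10  (b history now [(4, 10)])
v5: WRITE c=9  (c history now [(5, 9)])
v6: WRITE f=24  (f history now [(1, 40), (6, 24)])
v7: WRITE c=38  (c history now [(5, 9), (7, 38)])
v8: WRITE a=0  (a history now [(2, 32), (3, 7), (8, 0)])
v9: WRITE f=28  (f history now [(1, 40), (6, 24), (9, 28)])
v10: WRITE b=16  (b history now [(4, 10), (10, 16)])
READ a @v8: history=[(2, 32), (3, 7), (8, 0)] -> pick v8 -> 0
READ b @v7: history=[(4, 10), (10, 16)] -> pick v4 -> 10
READ e @v10: history=[] -> no version <= 10 -> NONE
READ b @v1: history=[(4, 10), (10, 16)] -> no version <= 1 -> NONE
v11: WRITE a=18  (a history now [(2, 32), (3, 7), (8, 0), (11, 18)])
v12: WRITE f=18  (f history now [(1, 40), (6, 24), (9, 28), (12, 18)])
v13: WRITE f=2  (f history now [(1, 40), (6, 24), (9, 28), (12, 18), (13, 2)])
v14: WRITE f=9  (f history now [(1, 40), (6, 24), (9, 28), (12, 18), (13, 2), (14, 9)])
v15: WRITE b=8  (b history now [(4, 10), (10, 16), (15, 8)])
v16: WRITE d=32  (d history now [(16, 32)])
v17: WRITE d=10  (d history now [(16, 32), (17, 10)])
READ c @v11: history=[(5, 9), (7, 38)] -> pick v7 -> 38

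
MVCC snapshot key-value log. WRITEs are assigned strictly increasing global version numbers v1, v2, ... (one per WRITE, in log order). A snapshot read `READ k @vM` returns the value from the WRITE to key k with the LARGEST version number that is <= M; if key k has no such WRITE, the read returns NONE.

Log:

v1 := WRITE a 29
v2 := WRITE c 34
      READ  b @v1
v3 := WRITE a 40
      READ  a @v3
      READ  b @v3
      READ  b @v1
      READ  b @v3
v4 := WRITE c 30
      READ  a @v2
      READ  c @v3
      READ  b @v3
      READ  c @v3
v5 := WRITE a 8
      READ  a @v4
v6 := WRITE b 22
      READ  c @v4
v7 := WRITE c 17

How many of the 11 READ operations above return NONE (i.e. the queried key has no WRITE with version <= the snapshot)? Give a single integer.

v1: WRITE a=29  (a history now [(1, 29)])
v2: WRITE c=34  (c history now [(2, 34)])
READ b @v1: history=[] -> no version <= 1 -> NONE
v3: WRITE a=40  (a history now [(1, 29), (3, 40)])
READ a @v3: history=[(1, 29), (3, 40)] -> pick v3 -> 40
READ b @v3: history=[] -> no version <= 3 -> NONE
READ b @v1: history=[] -> no version <= 1 -> NONE
READ b @v3: history=[] -> no version <= 3 -> NONE
v4: WRITE c=30  (c history now [(2, 34), (4, 30)])
READ a @v2: history=[(1, 29), (3, 40)] -> pick v1 -> 29
READ c @v3: history=[(2, 34), (4, 30)] -> pick v2 -> 34
READ b @v3: history=[] -> no version <= 3 -> NONE
READ c @v3: history=[(2, 34), (4, 30)] -> pick v2 -> 34
v5: WRITE a=8  (a history now [(1, 29), (3, 40), (5, 8)])
READ a @v4: history=[(1, 29), (3, 40), (5, 8)] -> pick v3 -> 40
v6: WRITE b=22  (b history now [(6, 22)])
READ c @v4: history=[(2, 34), (4, 30)] -> pick v4 -> 30
v7: WRITE c=17  (c history now [(2, 34), (4, 30), (7, 17)])
Read results in order: ['NONE', '40', 'NONE', 'NONE', 'NONE', '29', '34', 'NONE', '34', '40', '30']
NONE count = 5

Answer: 5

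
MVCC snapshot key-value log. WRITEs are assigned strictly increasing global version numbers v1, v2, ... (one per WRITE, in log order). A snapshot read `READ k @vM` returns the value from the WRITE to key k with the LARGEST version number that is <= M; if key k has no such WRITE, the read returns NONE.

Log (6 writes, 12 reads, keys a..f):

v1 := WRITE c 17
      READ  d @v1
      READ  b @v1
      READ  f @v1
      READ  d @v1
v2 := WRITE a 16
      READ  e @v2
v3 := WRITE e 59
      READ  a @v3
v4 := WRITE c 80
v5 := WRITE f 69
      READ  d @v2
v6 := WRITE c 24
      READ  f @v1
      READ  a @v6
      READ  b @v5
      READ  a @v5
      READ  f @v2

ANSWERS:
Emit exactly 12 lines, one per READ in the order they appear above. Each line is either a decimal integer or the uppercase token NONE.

v1: WRITE c=17  (c history now [(1, 17)])
READ d @v1: history=[] -> no version <= 1 -> NONE
READ b @v1: history=[] -> no version <= 1 -> NONE
READ f @v1: history=[] -> no version <= 1 -> NONE
READ d @v1: history=[] -> no version <= 1 -> NONE
v2: WRITE a=16  (a history now [(2, 16)])
READ e @v2: history=[] -> no version <= 2 -> NONE
v3: WRITE e=59  (e history now [(3, 59)])
READ a @v3: history=[(2, 16)] -> pick v2 -> 16
v4: WRITE c=80  (c history now [(1, 17), (4, 80)])
v5: WRITE f=69  (f history now [(5, 69)])
READ d @v2: history=[] -> no version <= 2 -> NONE
v6: WRITE c=24  (c history now [(1, 17), (4, 80), (6, 24)])
READ f @v1: history=[(5, 69)] -> no version <= 1 -> NONE
READ a @v6: history=[(2, 16)] -> pick v2 -> 16
READ b @v5: history=[] -> no version <= 5 -> NONE
READ a @v5: history=[(2, 16)] -> pick v2 -> 16
READ f @v2: history=[(5, 69)] -> no version <= 2 -> NONE

Answer: NONE
NONE
NONE
NONE
NONE
16
NONE
NONE
16
NONE
16
NONE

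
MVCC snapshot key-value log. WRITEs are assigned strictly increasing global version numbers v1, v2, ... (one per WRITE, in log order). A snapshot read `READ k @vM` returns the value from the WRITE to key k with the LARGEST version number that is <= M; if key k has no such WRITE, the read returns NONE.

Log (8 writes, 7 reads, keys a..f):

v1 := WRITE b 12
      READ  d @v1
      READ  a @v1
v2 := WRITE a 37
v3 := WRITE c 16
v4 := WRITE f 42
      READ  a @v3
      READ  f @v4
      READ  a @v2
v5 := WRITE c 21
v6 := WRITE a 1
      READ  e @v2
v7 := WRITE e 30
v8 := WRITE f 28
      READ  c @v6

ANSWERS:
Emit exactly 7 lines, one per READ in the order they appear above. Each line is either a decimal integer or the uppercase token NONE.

Answer: NONE
NONE
37
42
37
NONE
21

Derivation:
v1: WRITE b=12  (b history now [(1, 12)])
READ d @v1: history=[] -> no version <= 1 -> NONE
READ a @v1: history=[] -> no version <= 1 -> NONE
v2: WRITE a=37  (a history now [(2, 37)])
v3: WRITE c=16  (c history now [(3, 16)])
v4: WRITE f=42  (f history now [(4, 42)])
READ a @v3: history=[(2, 37)] -> pick v2 -> 37
READ f @v4: history=[(4, 42)] -> pick v4 -> 42
READ a @v2: history=[(2, 37)] -> pick v2 -> 37
v5: WRITE c=21  (c history now [(3, 16), (5, 21)])
v6: WRITE a=1  (a history now [(2, 37), (6, 1)])
READ e @v2: history=[] -> no version <= 2 -> NONE
v7: WRITE e=30  (e history now [(7, 30)])
v8: WRITE f=28  (f history now [(4, 42), (8, 28)])
READ c @v6: history=[(3, 16), (5, 21)] -> pick v5 -> 21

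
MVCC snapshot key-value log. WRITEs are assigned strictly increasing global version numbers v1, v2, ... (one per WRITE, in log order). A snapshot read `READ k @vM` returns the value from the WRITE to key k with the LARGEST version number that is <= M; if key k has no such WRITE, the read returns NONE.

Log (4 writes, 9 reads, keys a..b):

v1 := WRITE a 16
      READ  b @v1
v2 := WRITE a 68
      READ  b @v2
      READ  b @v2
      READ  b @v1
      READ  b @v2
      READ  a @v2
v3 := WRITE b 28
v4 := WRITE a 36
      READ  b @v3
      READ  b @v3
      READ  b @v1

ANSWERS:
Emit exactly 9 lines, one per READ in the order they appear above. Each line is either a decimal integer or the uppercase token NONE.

Answer: NONE
NONE
NONE
NONE
NONE
68
28
28
NONE

Derivation:
v1: WRITE a=16  (a history now [(1, 16)])
READ b @v1: history=[] -> no version <= 1 -> NONE
v2: WRITE a=68  (a history now [(1, 16), (2, 68)])
READ b @v2: history=[] -> no version <= 2 -> NONE
READ b @v2: history=[] -> no version <= 2 -> NONE
READ b @v1: history=[] -> no version <= 1 -> NONE
READ b @v2: history=[] -> no version <= 2 -> NONE
READ a @v2: history=[(1, 16), (2, 68)] -> pick v2 -> 68
v3: WRITE b=28  (b history now [(3, 28)])
v4: WRITE a=36  (a history now [(1, 16), (2, 68), (4, 36)])
READ b @v3: history=[(3, 28)] -> pick v3 -> 28
READ b @v3: history=[(3, 28)] -> pick v3 -> 28
READ b @v1: history=[(3, 28)] -> no version <= 1 -> NONE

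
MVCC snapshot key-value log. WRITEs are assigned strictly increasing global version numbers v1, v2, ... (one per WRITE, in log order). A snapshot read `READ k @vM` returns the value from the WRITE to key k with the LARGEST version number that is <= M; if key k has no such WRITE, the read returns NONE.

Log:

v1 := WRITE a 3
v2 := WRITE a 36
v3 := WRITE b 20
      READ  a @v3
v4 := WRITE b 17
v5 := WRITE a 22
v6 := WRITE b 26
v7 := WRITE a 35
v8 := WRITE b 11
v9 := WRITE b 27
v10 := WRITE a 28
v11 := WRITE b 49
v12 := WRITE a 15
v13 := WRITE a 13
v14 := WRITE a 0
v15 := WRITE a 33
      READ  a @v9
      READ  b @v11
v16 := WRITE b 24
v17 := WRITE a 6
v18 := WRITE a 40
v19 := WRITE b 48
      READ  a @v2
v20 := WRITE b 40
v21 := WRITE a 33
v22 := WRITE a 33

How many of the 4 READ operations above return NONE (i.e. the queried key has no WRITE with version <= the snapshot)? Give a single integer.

v1: WRITE a=3  (a history now [(1, 3)])
v2: WRITE a=36  (a history now [(1, 3), (2, 36)])
v3: WRITE b=20  (b history now [(3, 20)])
READ a @v3: history=[(1, 3), (2, 36)] -> pick v2 -> 36
v4: WRITE b=17  (b history now [(3, 20), (4, 17)])
v5: WRITE a=22  (a history now [(1, 3), (2, 36), (5, 22)])
v6: WRITE b=26  (b history now [(3, 20), (4, 17), (6, 26)])
v7: WRITE a=35  (a history now [(1, 3), (2, 36), (5, 22), (7, 35)])
v8: WRITE b=11  (b history now [(3, 20), (4, 17), (6, 26), (8, 11)])
v9: WRITE b=27  (b history now [(3, 20), (4, 17), (6, 26), (8, 11), (9, 27)])
v10: WRITE a=28  (a history now [(1, 3), (2, 36), (5, 22), (7, 35), (10, 28)])
v11: WRITE b=49  (b history now [(3, 20), (4, 17), (6, 26), (8, 11), (9, 27), (11, 49)])
v12: WRITE a=15  (a history now [(1, 3), (2, 36), (5, 22), (7, 35), (10, 28), (12, 15)])
v13: WRITE a=13  (a history now [(1, 3), (2, 36), (5, 22), (7, 35), (10, 28), (12, 15), (13, 13)])
v14: WRITE a=0  (a history now [(1, 3), (2, 36), (5, 22), (7, 35), (10, 28), (12, 15), (13, 13), (14, 0)])
v15: WRITE a=33  (a history now [(1, 3), (2, 36), (5, 22), (7, 35), (10, 28), (12, 15), (13, 13), (14, 0), (15, 33)])
READ a @v9: history=[(1, 3), (2, 36), (5, 22), (7, 35), (10, 28), (12, 15), (13, 13), (14, 0), (15, 33)] -> pick v7 -> 35
READ b @v11: history=[(3, 20), (4, 17), (6, 26), (8, 11), (9, 27), (11, 49)] -> pick v11 -> 49
v16: WRITE b=24  (b history now [(3, 20), (4, 17), (6, 26), (8, 11), (9, 27), (11, 49), (16, 24)])
v17: WRITE a=6  (a history now [(1, 3), (2, 36), (5, 22), (7, 35), (10, 28), (12, 15), (13, 13), (14, 0), (15, 33), (17, 6)])
v18: WRITE a=40  (a history now [(1, 3), (2, 36), (5, 22), (7, 35), (10, 28), (12, 15), (13, 13), (14, 0), (15, 33), (17, 6), (18, 40)])
v19: WRITE b=48  (b history now [(3, 20), (4, 17), (6, 26), (8, 11), (9, 27), (11, 49), (16, 24), (19, 48)])
READ a @v2: history=[(1, 3), (2, 36), (5, 22), (7, 35), (10, 28), (12, 15), (13, 13), (14, 0), (15, 33), (17, 6), (18, 40)] -> pick v2 -> 36
v20: WRITE b=40  (b history now [(3, 20), (4, 17), (6, 26), (8, 11), (9, 27), (11, 49), (16, 24), (19, 48), (20, 40)])
v21: WRITE a=33  (a history now [(1, 3), (2, 36), (5, 22), (7, 35), (10, 28), (12, 15), (13, 13), (14, 0), (15, 33), (17, 6), (18, 40), (21, 33)])
v22: WRITE a=33  (a history now [(1, 3), (2, 36), (5, 22), (7, 35), (10, 28), (12, 15), (13, 13), (14, 0), (15, 33), (17, 6), (18, 40), (21, 33), (22, 33)])
Read results in order: ['36', '35', '49', '36']
NONE count = 0

Answer: 0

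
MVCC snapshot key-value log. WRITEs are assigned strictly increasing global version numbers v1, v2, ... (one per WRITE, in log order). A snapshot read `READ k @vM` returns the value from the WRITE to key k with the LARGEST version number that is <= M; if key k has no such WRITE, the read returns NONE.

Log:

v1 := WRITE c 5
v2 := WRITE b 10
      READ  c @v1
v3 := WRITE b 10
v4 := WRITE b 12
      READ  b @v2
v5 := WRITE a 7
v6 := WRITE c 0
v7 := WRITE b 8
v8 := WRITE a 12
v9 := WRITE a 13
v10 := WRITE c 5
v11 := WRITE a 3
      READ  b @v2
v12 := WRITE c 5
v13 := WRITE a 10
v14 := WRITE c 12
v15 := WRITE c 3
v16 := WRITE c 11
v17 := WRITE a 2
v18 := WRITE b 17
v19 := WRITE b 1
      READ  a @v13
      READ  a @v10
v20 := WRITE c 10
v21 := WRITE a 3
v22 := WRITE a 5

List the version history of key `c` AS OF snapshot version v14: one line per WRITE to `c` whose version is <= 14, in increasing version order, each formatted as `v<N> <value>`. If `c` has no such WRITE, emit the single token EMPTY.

Answer: v1 5
v6 0
v10 5
v12 5
v14 12

Derivation:
Scan writes for key=c with version <= 14:
  v1 WRITE c 5 -> keep
  v2 WRITE b 10 -> skip
  v3 WRITE b 10 -> skip
  v4 WRITE b 12 -> skip
  v5 WRITE a 7 -> skip
  v6 WRITE c 0 -> keep
  v7 WRITE b 8 -> skip
  v8 WRITE a 12 -> skip
  v9 WRITE a 13 -> skip
  v10 WRITE c 5 -> keep
  v11 WRITE a 3 -> skip
  v12 WRITE c 5 -> keep
  v13 WRITE a 10 -> skip
  v14 WRITE c 12 -> keep
  v15 WRITE c 3 -> drop (> snap)
  v16 WRITE c 11 -> drop (> snap)
  v17 WRITE a 2 -> skip
  v18 WRITE b 17 -> skip
  v19 WRITE b 1 -> skip
  v20 WRITE c 10 -> drop (> snap)
  v21 WRITE a 3 -> skip
  v22 WRITE a 5 -> skip
Collected: [(1, 5), (6, 0), (10, 5), (12, 5), (14, 12)]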